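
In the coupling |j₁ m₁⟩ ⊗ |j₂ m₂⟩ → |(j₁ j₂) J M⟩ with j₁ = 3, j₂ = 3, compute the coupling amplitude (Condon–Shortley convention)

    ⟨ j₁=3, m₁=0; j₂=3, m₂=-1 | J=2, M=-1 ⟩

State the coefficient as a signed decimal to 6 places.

+√(1/42) ≈ +0.154303

triangle: 4!*2!*2!/9! = 96/362880
(j±m)!: 3!*3!*2!*4!*1!*3! = 10368
prefactor² = (2J+1)*Δ*N² = 96/7
  k=1: −1/(1!*3!*2!*1!*0!*1!) = -1/12
  k=2: +1/(2!*2!*1!*0!*1!*2!) = 1/8
Σ = 1/24  ⇒  CG² = 96/7*1/24² = 1/42
CG = +√(1/42) = +0.154303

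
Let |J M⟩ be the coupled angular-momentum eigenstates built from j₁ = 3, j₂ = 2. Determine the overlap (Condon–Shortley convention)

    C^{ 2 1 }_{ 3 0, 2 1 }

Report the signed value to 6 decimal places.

+0.534522

j₁+j₂−J=3  J+j₁−j₂=3  J−j₁+j₂=1  j₁+j₂+J+1=8
(j₁±m₁, j₂±m₂, J±M) = (3,3,3,1,3,1)
P² = 81/14
sum k=2..3:
  [2] +1/4 = 1/4
  [3] −1/36 = -1/36
S = 2/9
C² = P²·S² = 2/7 ; C = +0.534522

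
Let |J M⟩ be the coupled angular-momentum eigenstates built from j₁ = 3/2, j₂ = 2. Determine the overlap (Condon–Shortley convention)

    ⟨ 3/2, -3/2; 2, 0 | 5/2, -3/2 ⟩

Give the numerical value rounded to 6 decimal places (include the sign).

√[6·1!2!3!/7! · 0!3!2!2!1!4!] = √(288/35)
  +(−1)^1/∏(1,0,2,1,0,2)! = -1/4  (running -1/4)
⟨..|..⟩ = √(288/35)·(-1/4) = -0.717137

−√(18/35) = -0.717137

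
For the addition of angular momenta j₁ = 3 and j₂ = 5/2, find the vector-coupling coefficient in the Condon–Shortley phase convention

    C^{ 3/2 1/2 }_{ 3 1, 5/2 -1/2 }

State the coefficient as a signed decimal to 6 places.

√[4·4!2!1!/8! · 4!2!2!3!2!1!] = √(192/35)
  +(−1)^1/∏(1,3,1,1,1,0)! = -1/6  (running -1/6)
  +(−1)^2/∏(2,2,0,0,2,1)! = 1/8  (running -1/24)
⟨..|..⟩ = √(192/35)·(-1/24) = -0.097590

−√(1/105) = -0.097590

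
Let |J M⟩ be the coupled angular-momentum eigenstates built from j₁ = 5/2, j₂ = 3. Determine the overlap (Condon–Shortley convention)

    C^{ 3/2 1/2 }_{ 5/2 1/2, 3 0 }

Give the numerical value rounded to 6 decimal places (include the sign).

triangle: 4!×1!×2!/8! = 48/40320
(j±m)!: 3!×2!×3!×3!×2!×1! = 864
prefactor² = (2J+1)×Δ×N² = 144/35
  k=1: −1/(1!×3!×1!×2!×0!×0!) = -1/12
  k=2: +1/(2!×2!×0!×1!×1!×1!) = 1/4
Σ = 1/6  ⇒  CG² = 144/35×1/6² = 4/35
CG = +√(4/35) = +0.338062

+√(4/35) ≈ +0.338062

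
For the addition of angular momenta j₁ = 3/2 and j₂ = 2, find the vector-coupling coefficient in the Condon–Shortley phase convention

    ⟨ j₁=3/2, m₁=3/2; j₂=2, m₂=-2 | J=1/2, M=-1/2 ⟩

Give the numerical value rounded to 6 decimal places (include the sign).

+0.632456

√[2·3!0!1!/5! · 3!0!0!4!0!1!] = √(72/5)
  +(−1)^0/∏(0,3,0,0,0,1)! = 1/6  (running 1/6)
⟨..|..⟩ = √(72/5)·(1/6) = +0.632456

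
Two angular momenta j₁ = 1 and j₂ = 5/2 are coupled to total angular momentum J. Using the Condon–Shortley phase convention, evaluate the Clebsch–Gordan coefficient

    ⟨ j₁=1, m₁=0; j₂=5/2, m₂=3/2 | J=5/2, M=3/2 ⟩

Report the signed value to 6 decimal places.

triangle: 1!*1!*4!/7! = 24/5040
(j±m)!: 1!*1!*4!*1!*4!*1! = 576
prefactor² = (2J+1)*Δ*N² = 576/35
  k=0: +1/(0!*1!*1!*4!*0!*0!) = 1/24
  k=1: −1/(1!*0!*0!*3!*1!*1!) = -1/6
Σ = -1/8  ⇒  CG² = 576/35*(-1/8)² = 9/35
CG = −√(9/35) = -0.507093

−√(9/35) = -0.507093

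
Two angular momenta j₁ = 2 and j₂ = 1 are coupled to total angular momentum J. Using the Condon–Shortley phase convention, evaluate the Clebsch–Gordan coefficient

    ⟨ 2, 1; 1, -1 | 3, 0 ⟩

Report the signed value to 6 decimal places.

triangle: 0!×4!×2!/7! = 48/5040
(j±m)!: 3!×1!×0!×2!×3!×3! = 432
prefactor² = (2J+1)×Δ×N² = 144/5
  k=0: +1/(0!×0!×1!×0!×3!×2!) = 1/12
Σ = 1/12  ⇒  CG² = 144/5×1/12² = 1/5
CG = +√(1/5) = +0.447214

+0.447214  (= +√(1/5))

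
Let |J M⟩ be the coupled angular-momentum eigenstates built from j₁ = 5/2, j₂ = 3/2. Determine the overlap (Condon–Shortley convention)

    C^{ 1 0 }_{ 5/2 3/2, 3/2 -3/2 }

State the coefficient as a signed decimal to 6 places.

triangle: 3!·2!·0!/6! = 12/720
(j±m)!: 4!·1!·0!·3!·1!·1! = 144
prefactor² = (2J+1)·Δ·N² = 36/5
  k=0: +1/(0!·3!·1!·0!·1!·0!) = 1/6
Σ = 1/6  ⇒  CG² = 36/5·1/6² = 1/5
CG = +√(1/5) = +0.447214

+√(1/5) = +0.447214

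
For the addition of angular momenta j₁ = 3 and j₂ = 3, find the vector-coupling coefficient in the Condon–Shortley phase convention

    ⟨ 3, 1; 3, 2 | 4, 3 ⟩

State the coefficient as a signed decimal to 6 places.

−√(1/11) = -0.301511

√[9·2!4!4!/11! · 4!2!5!1!7!1!] = √(82944/11)
  +(−1)^1/∏(1,1,1,4,3,0)! = -1/144  (running -1/144)
  +(−1)^2/∏(2,0,0,3,4,1)! = 1/288  (running -1/288)
⟨..|..⟩ = √(82944/11)·(-1/288) = -0.301511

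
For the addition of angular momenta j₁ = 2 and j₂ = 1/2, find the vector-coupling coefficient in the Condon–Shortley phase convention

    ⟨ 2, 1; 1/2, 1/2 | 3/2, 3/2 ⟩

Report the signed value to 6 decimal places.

√[4·1!3!0!/5! · 3!1!1!0!3!0!] = √(36/5)
  +(−1)^1/∏(1,0,0,0,3,0)! = -1/6  (running -1/6)
⟨..|..⟩ = √(36/5)·(-1/6) = -0.447214

-0.447214  (= −√(1/5))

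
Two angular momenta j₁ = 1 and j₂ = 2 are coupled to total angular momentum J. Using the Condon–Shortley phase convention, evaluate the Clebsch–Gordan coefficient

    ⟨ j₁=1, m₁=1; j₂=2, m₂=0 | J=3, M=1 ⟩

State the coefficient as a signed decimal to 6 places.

j₁+j₂−J=0  J+j₁−j₂=2  J−j₁+j₂=4  j₁+j₂+J+1=7
(j₁±m₁, j₂±m₂, J±M) = (2,0,2,2,4,2)
P² = 128/5
sum k=0..0:
  [0] +1/8 = 1/8
S = 1/8
C² = P²·S² = 2/5 ; C = +0.632456

+√(2/5) = +0.632456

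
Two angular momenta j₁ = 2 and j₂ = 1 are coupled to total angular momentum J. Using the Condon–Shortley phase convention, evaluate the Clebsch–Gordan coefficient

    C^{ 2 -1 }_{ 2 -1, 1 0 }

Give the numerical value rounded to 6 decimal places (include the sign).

-0.408248  (= −√(1/6))

triangle: 1!×3!×1!/6! = 6/720
(j±m)!: 1!×3!×1!×1!×1!×3! = 36
prefactor² = (2J+1)×Δ×N² = 3/2
  k=0: +1/(0!×1!×3!×1!×0!×0!) = 1/6
  k=1: −1/(1!×0!×2!×0!×1!×1!) = -1/2
Σ = -1/3  ⇒  CG² = 3/2×(-1/3)² = 1/6
CG = −√(1/6) = -0.408248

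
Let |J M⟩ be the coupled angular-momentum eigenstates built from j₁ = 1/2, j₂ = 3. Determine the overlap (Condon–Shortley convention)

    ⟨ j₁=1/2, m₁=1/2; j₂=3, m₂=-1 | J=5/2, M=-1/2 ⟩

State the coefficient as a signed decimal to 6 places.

triangle: 1!*0!*5!/7! = 120/5040
(j±m)!: 1!*0!*2!*4!*2!*3! = 576
prefactor² = (2J+1)*Δ*N² = 576/7
  k=0: +1/(0!*1!*0!*2!*0!*3!) = 1/12
Σ = 1/12  ⇒  CG² = 576/7*1/12² = 4/7
CG = +√(4/7) = +0.755929

+0.755929  (= +√(4/7))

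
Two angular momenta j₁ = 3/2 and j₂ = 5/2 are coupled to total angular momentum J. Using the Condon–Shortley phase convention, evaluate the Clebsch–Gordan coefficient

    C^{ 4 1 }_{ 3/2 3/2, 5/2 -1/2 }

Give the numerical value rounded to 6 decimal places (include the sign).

j₁+j₂−J=0  J+j₁−j₂=3  J−j₁+j₂=5  j₁+j₂+J+1=9
(j₁±m₁, j₂±m₂, J±M) = (3,0,2,3,5,3)
P² = 6480/7
sum k=0..0:
  [0] +1/72 = 1/72
S = 1/72
C² = P²·S² = 5/28 ; C = +0.422577

+0.422577  (= +√(5/28))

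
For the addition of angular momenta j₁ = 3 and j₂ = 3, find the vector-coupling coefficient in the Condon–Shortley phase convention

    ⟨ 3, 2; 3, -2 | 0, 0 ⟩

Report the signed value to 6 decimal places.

triangle: 6!·0!·0!/7! = 720/5040
(j±m)!: 5!·1!·1!·5!·0!·0! = 14400
prefactor² = (2J+1)·Δ·N² = 14400/7
  k=1: −1/(1!·5!·0!·0!·0!·0!) = -1/120
Σ = -1/120  ⇒  CG² = 14400/7·(-1/120)² = 1/7
CG = −√(1/7) = -0.377964

-0.377964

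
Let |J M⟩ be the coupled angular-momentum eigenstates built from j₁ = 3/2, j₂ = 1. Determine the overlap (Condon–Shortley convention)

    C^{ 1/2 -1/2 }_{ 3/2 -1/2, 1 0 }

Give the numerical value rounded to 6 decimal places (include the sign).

−√(1/3) = -0.577350

√[2·2!1!0!/4! · 1!2!1!1!0!1!] = √(1/3)
  +(−1)^1/∏(1,1,1,0,0,0)! = -1  (running -1)
⟨..|..⟩ = √(1/3)·(-1) = -0.577350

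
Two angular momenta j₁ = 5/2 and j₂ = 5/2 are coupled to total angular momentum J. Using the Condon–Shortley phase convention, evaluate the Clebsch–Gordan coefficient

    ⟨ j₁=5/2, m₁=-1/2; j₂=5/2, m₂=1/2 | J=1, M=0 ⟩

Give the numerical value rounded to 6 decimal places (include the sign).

+√(1/70) = +0.119523

triangle: 4!·1!·1!/7! = 24/5040
(j±m)!: 2!·3!·3!·2!·1!·1! = 144
prefactor² = (2J+1)·Δ·N² = 72/35
  k=2: +1/(2!·2!·1!·1!·0!·0!) = 1/4
  k=3: −1/(3!·1!·0!·0!·1!·1!) = -1/6
Σ = 1/12  ⇒  CG² = 72/35·1/12² = 1/70
CG = +√(1/70) = +0.119523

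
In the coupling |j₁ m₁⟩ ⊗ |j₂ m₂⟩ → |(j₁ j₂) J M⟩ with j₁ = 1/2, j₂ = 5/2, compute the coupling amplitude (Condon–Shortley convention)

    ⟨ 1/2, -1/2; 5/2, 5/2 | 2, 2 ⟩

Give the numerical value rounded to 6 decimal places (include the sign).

−√(5/6) = -0.912871

j₁+j₂−J=1  J+j₁−j₂=0  J−j₁+j₂=4  j₁+j₂+J+1=6
(j₁±m₁, j₂±m₂, J±M) = (0,1,5,0,4,0)
P² = 480
sum k=1..1:
  [1] −1/24 = -1/24
S = -1/24
C² = P²·S² = 5/6 ; C = -0.912871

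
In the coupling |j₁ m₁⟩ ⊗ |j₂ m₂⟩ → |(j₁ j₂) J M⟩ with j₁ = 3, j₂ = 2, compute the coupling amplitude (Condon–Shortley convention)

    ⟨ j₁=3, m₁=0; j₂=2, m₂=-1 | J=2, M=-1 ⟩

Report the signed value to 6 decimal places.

−√(2/7) = -0.534522

triangle: 3!×3!×1!/8! = 36/40320
(j±m)!: 3!×3!×1!×3!×1!×3! = 1296
prefactor² = (2J+1)×Δ×N² = 81/14
  k=0: +1/(0!×3!×3!×1!×0!×0!) = 1/36
  k=1: −1/(1!×2!×2!×0!×1!×1!) = -1/4
Σ = -2/9  ⇒  CG² = 81/14×(-2/9)² = 2/7
CG = −√(2/7) = -0.534522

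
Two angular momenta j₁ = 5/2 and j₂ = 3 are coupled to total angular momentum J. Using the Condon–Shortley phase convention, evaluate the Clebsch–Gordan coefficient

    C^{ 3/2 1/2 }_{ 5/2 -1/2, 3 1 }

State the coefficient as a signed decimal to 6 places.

-0.097590  (= −√(1/105))

j₁+j₂−J=4  J+j₁−j₂=1  J−j₁+j₂=2  j₁+j₂+J+1=8
(j₁±m₁, j₂±m₂, J±M) = (2,3,4,2,2,1)
P² = 192/35
sum k=2..3:
  [2] +1/8 = 1/8
  [3] −1/6 = -1/6
S = -1/24
C² = P²·S² = 1/105 ; C = -0.097590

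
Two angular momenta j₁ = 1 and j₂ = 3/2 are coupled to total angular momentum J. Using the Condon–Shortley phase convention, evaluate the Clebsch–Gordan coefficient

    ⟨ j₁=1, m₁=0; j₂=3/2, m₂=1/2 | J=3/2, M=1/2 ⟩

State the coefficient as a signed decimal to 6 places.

−√(1/15) ≈ -0.258199

j₁+j₂−J=1  J+j₁−j₂=1  J−j₁+j₂=2  j₁+j₂+J+1=5
(j₁±m₁, j₂±m₂, J±M) = (1,1,2,1,2,1)
P² = 4/15
sum k=0..1:
  [0] +1/2 = 1/2
  [1] −1/1 = -1
S = -1/2
C² = P²·S² = 1/15 ; C = -0.258199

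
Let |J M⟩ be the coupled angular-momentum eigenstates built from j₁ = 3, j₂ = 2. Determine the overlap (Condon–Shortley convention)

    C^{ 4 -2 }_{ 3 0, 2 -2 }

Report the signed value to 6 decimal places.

+0.654654  (= +√(3/7))

j₁+j₂−J=1  J+j₁−j₂=5  J−j₁+j₂=3  j₁+j₂+J+1=10
(j₁±m₁, j₂±m₂, J±M) = (3,3,0,4,2,6)
P² = 15552/7
sum k=0..0:
  [0] +1/72 = 1/72
S = 1/72
C² = P²·S² = 3/7 ; C = +0.654654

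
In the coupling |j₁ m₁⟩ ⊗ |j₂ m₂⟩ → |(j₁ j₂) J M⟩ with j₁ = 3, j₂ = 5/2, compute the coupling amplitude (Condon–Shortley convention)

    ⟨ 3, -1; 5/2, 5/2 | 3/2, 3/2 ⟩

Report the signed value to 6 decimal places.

√[4·4!2!1!/8! · 2!4!5!0!3!0!] = √(1152/7)
  +(−1)^4/∏(4,0,0,1,2,0)! = 1/48  (running 1/48)
⟨..|..⟩ = √(1152/7)·(1/48) = +0.267261

+√(1/14) = +0.267261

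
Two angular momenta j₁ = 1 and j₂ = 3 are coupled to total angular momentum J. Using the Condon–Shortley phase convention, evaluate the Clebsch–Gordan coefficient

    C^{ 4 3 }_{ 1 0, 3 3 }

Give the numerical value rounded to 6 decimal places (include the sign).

√[9·0!2!6!/9! · 1!1!6!0!7!1!] = √(129600)
  +(−1)^0/∏(0,0,1,6,1,0)! = 1/720  (running 1/720)
⟨..|..⟩ = √(129600)·(1/720) = +0.500000

+√(1/4) = +0.500000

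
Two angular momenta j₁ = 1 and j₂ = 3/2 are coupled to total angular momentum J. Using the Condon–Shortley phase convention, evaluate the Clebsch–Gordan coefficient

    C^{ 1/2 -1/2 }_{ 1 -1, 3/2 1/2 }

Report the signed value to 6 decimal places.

+0.408248  (= +√(1/6))

j₁+j₂−J=2  J+j₁−j₂=0  J−j₁+j₂=1  j₁+j₂+J+1=4
(j₁±m₁, j₂±m₂, J±M) = (0,2,2,1,0,1)
P² = 2/3
sum k=2..2:
  [2] +1/2 = 1/2
S = 1/2
C² = P²·S² = 1/6 ; C = +0.408248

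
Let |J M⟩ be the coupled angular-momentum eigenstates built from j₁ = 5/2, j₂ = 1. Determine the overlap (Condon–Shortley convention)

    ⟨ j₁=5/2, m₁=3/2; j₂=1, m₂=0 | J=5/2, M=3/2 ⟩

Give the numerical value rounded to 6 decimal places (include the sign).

+0.507093

triangle: 1!·4!·1!/7! = 24/5040
(j±m)!: 4!·1!·1!·1!·4!·1! = 576
prefactor² = (2J+1)·Δ·N² = 576/35
  k=0: +1/(0!·1!·1!·1!·3!·0!) = 1/6
  k=1: −1/(1!·0!·0!·0!·4!·1!) = -1/24
Σ = 1/8  ⇒  CG² = 576/35·1/8² = 9/35
CG = +√(9/35) = +0.507093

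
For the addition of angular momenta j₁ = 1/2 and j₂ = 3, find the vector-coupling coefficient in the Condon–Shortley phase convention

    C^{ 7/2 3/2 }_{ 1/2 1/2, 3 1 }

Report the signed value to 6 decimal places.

+0.845154  (= +√(5/7))

triangle: 0!*1!*6!/8! = 720/40320
(j±m)!: 1!*0!*4!*2!*5!*2! = 11520
prefactor² = (2J+1)*Δ*N² = 11520/7
  k=0: +1/(0!*0!*0!*4!*1!*2!) = 1/48
Σ = 1/48  ⇒  CG² = 11520/7*1/48² = 5/7
CG = +√(5/7) = +0.845154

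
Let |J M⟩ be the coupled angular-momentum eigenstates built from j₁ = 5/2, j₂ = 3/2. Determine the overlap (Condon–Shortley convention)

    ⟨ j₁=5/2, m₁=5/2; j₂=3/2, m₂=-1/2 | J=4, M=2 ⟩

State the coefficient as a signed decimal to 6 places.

+0.327327

j₁+j₂−J=0  J+j₁−j₂=5  J−j₁+j₂=3  j₁+j₂+J+1=9
(j₁±m₁, j₂±m₂, J±M) = (5,0,1,2,6,2)
P² = 43200/7
sum k=0..0:
  [0] +1/240 = 1/240
S = 1/240
C² = P²·S² = 3/28 ; C = +0.327327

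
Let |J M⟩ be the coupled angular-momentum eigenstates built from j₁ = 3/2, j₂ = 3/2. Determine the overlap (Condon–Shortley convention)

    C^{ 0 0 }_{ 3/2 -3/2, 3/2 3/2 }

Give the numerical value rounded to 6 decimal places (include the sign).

−√(1/4) ≈ -0.500000

√[1·3!0!0!/4! · 0!3!3!0!0!0!] = √(9)
  +(−1)^3/∏(3,0,0,0,0,0)! = -1/6  (running -1/6)
⟨..|..⟩ = √(9)·(-1/6) = -0.500000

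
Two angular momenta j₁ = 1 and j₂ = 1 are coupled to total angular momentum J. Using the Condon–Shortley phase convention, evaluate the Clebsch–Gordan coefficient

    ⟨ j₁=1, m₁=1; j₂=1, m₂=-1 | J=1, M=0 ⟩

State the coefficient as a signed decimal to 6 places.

j₁+j₂−J=1  J+j₁−j₂=1  J−j₁+j₂=1  j₁+j₂+J+1=4
(j₁±m₁, j₂±m₂, J±M) = (2,0,0,2,1,1)
P² = 1/2
sum k=0..0:
  [0] +1/1 = 1
S = 1
C² = P²·S² = 1/2 ; C = +0.707107

+0.707107  (= +√(1/2))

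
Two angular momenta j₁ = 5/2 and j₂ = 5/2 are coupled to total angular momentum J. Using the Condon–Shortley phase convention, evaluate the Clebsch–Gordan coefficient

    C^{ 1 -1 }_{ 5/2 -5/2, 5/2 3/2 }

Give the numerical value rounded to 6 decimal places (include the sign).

j₁+j₂−J=4  J+j₁−j₂=1  J−j₁+j₂=1  j₁+j₂+J+1=7
(j₁±m₁, j₂±m₂, J±M) = (0,5,4,1,0,2)
P² = 576/7
sum k=4..4:
  [4] +1/24 = 1/24
S = 1/24
C² = P²·S² = 1/7 ; C = +0.377964

+√(1/7) = +0.377964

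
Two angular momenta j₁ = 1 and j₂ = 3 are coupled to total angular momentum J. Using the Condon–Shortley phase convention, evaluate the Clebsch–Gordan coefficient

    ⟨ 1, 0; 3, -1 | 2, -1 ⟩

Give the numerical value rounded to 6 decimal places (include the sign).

triangle: 2!*0!*4!/7! = 48/5040
(j±m)!: 1!*1!*2!*4!*1!*3! = 288
prefactor² = (2J+1)*Δ*N² = 96/7
  k=1: −1/(1!*1!*0!*1!*0!*3!) = -1/6
Σ = -1/6  ⇒  CG² = 96/7*(-1/6)² = 8/21
CG = −√(8/21) = -0.617213

-0.617213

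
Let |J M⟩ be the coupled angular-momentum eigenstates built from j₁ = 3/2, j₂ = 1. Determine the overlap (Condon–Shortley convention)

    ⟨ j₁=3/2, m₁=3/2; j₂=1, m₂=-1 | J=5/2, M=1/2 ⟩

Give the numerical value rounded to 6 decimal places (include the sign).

+0.316228  (= +√(1/10))

√[6·0!3!2!/6! · 3!0!0!2!3!2!] = √(72/5)
  +(−1)^0/∏(0,0,0,0,3,2)! = 1/12  (running 1/12)
⟨..|..⟩ = √(72/5)·(1/12) = +0.316228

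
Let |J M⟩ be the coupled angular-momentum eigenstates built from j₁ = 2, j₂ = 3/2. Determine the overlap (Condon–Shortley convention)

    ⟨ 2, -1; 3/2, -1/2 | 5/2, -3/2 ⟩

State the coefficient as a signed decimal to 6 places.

triangle: 1!*3!*2!/7! = 12/5040
(j±m)!: 1!*3!*1!*2!*1!*4! = 288
prefactor² = (2J+1)*Δ*N² = 144/35
  k=0: +1/(0!*1!*3!*1!*0!*1!) = 1/6
  k=1: −1/(1!*0!*2!*0!*1!*2!) = -1/4
Σ = -1/12  ⇒  CG² = 144/35*(-1/12)² = 1/35
CG = −√(1/35) = -0.169031

−√(1/35) = -0.169031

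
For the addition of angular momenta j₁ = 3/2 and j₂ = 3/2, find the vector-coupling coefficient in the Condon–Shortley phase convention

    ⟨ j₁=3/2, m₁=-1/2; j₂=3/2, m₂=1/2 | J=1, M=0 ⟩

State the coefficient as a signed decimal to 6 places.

triangle: 2!×1!×1!/5! = 2/120
(j±m)!: 1!×2!×2!×1!×1!×1! = 4
prefactor² = (2J+1)×Δ×N² = 1/5
  k=1: −1/(1!×1!×1!×1!×0!×0!) = -1
  k=2: +1/(2!×0!×0!×0!×1!×1!) = 1/2
Σ = -1/2  ⇒  CG² = 1/5×(-1/2)² = 1/20
CG = −√(1/20) = -0.223607

-0.223607  (= −√(1/20))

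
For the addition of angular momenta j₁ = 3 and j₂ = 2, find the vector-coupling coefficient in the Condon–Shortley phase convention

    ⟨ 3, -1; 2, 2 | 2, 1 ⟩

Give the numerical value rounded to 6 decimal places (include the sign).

triangle: 3!*3!*1!/8! = 36/40320
(j±m)!: 2!*4!*4!*0!*3!*1! = 6912
prefactor² = (2J+1)*Δ*N² = 216/7
  k=3: −1/(3!*0!*1!*1!*2!*0!) = -1/12
Σ = -1/12  ⇒  CG² = 216/7*(-1/12)² = 3/14
CG = −√(3/14) = -0.462910

-0.462910  (= −√(3/14))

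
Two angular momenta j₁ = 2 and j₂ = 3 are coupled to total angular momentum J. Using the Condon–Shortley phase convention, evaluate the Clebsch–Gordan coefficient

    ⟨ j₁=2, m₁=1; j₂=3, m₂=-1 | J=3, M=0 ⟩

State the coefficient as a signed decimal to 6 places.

triangle: 2!×2!×4!/9! = 96/362880
(j±m)!: 3!×1!×2!×4!×3!×3! = 10368
prefactor² = (2J+1)×Δ×N² = 96/5
  k=0: +1/(0!×2!×1!×2!×1!×2!) = 1/8
  k=1: −1/(1!×1!×0!×1!×2!×3!) = -1/12
Σ = 1/24  ⇒  CG² = 96/5×1/24² = 1/30
CG = +√(1/30) = +0.182574

+0.182574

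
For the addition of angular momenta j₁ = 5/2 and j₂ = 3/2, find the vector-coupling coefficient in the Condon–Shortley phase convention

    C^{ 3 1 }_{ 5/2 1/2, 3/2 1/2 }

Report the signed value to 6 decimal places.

−√(1/60) = -0.129099

√[7·1!4!2!/8! · 3!2!2!1!4!2!] = √(48/5)
  +(−1)^0/∏(0,1,2,2,2,0)! = 1/8  (running 1/8)
  +(−1)^1/∏(1,0,1,1,3,1)! = -1/6  (running -1/24)
⟨..|..⟩ = √(48/5)·(-1/24) = -0.129099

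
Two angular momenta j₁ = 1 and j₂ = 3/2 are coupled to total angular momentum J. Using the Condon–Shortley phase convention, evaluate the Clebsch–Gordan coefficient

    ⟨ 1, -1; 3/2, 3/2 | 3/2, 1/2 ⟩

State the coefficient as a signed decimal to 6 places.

triangle: 1!·1!·2!/5! = 2/120
(j±m)!: 0!·2!·3!·0!·2!·1! = 24
prefactor² = (2J+1)·Δ·N² = 8/5
  k=1: −1/(1!·0!·1!·2!·0!·0!) = -1/2
Σ = -1/2  ⇒  CG² = 8/5·(-1/2)² = 2/5
CG = −√(2/5) = -0.632456

−√(2/5) = -0.632456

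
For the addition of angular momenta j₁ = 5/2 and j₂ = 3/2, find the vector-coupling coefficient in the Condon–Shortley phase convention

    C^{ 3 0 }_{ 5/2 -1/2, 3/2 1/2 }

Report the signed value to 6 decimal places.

−√(1/5) = -0.447214

triangle: 1!*4!*2!/8! = 48/40320
(j±m)!: 2!*3!*2!*1!*3!*3! = 864
prefactor² = (2J+1)*Δ*N² = 36/5
  k=0: +1/(0!*1!*3!*2!*1!*0!) = 1/12
  k=1: −1/(1!*0!*2!*1!*2!*1!) = -1/4
Σ = -1/6  ⇒  CG² = 36/5*(-1/6)² = 1/5
CG = −√(1/5) = -0.447214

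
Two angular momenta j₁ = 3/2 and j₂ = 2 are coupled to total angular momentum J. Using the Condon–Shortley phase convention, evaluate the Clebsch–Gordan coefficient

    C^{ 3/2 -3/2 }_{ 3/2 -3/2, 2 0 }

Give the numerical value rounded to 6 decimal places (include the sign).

√[4·2!1!2!/6! · 0!3!2!2!0!3!] = √(16/5)
  +(−1)^2/∏(2,0,1,0,0,2)! = 1/4  (running 1/4)
⟨..|..⟩ = √(16/5)·(1/4) = +0.447214

+√(1/5) = +0.447214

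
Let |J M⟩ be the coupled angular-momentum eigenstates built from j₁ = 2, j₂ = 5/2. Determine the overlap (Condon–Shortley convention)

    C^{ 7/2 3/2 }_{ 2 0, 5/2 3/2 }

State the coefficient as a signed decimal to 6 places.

j₁+j₂−J=1  J+j₁−j₂=3  J−j₁+j₂=4  j₁+j₂+J+1=9
(j₁±m₁, j₂±m₂, J±M) = (2,2,4,1,5,2)
P² = 512/7
sum k=0..1:
  [0] +1/48 = 1/48
  [1] −1/12 = -1/12
S = -1/16
C² = P²·S² = 2/7 ; C = -0.534522

-0.534522  (= −√(2/7))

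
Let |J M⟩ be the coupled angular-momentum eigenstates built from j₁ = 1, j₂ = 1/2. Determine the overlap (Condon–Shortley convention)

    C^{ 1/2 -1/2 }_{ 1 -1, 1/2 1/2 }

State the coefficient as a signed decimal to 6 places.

−√(2/3) ≈ -0.816497

triangle: 1!×1!×0!/3! = 1/6
(j±m)!: 0!×2!×1!×0!×0!×1! = 2
prefactor² = (2J+1)×Δ×N² = 2/3
  k=1: −1/(1!×0!×1!×0!×0!×0!) = -1
Σ = -1  ⇒  CG² = 2/3×(-1)² = 2/3
CG = −√(2/3) = -0.816497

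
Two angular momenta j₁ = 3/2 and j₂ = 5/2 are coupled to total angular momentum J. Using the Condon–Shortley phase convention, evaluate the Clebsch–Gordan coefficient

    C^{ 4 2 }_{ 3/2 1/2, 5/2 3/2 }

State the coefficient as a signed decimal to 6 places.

triangle: 0!*3!*5!/9! = 720/362880
(j±m)!: 2!*1!*4!*1!*6!*2! = 69120
prefactor² = (2J+1)*Δ*N² = 8640/7
  k=0: +1/(0!*0!*1!*4!*2!*1!) = 1/48
Σ = 1/48  ⇒  CG² = 8640/7*1/48² = 15/28
CG = +√(15/28) = +0.731925

+√(15/28) = +0.731925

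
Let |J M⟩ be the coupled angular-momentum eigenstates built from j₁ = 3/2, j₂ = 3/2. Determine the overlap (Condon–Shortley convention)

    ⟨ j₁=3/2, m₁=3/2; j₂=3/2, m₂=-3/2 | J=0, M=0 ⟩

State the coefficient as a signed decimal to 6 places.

+√(1/4) = +0.500000

j₁+j₂−J=3  J+j₁−j₂=0  J−j₁+j₂=0  j₁+j₂+J+1=4
(j₁±m₁, j₂±m₂, J±M) = (3,0,0,3,0,0)
P² = 9
sum k=0..0:
  [0] +1/6 = 1/6
S = 1/6
C² = P²·S² = 1/4 ; C = +0.500000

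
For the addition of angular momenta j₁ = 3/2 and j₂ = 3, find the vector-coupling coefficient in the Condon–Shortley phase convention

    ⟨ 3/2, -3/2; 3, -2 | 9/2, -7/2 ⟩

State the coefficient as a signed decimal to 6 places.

√[10·0!3!6!/10! · 0!3!1!5!1!8!] = √(345600)
  +(−1)^0/∏(0,0,3,1,0,5)! = 1/720  (running 1/720)
⟨..|..⟩ = √(345600)·(1/720) = +0.816497

+0.816497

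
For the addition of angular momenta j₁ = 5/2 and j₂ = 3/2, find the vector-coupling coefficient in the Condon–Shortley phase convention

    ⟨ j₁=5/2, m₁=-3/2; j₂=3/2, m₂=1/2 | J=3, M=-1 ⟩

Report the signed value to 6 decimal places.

-0.639010  (= −√(49/120))

triangle: 1!*4!*2!/8! = 48/40320
(j±m)!: 1!*4!*2!*1!*2!*4! = 2304
prefactor² = (2J+1)*Δ*N² = 96/5
  k=0: +1/(0!*1!*4!*2!*0!*0!) = 1/48
  k=1: −1/(1!*0!*3!*1!*1!*1!) = -1/6
Σ = -7/48  ⇒  CG² = 96/5*(-7/48)² = 49/120
CG = −√(49/120) = -0.639010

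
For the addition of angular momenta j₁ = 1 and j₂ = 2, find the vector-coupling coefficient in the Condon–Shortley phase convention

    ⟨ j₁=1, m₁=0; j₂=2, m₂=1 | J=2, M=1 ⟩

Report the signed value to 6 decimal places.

-0.408248

√[5·1!1!3!/6! · 1!1!3!1!3!1!] = √(3/2)
  +(−1)^0/∏(0,1,1,3,0,0)! = 1/6  (running 1/6)
  +(−1)^1/∏(1,0,0,2,1,1)! = -1/2  (running -1/3)
⟨..|..⟩ = √(3/2)·(-1/3) = -0.408248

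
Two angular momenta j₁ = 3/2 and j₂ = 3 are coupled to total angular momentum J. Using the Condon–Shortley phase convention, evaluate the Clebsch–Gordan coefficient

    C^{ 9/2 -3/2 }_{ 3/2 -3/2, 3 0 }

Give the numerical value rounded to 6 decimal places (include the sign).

triangle: 0!·3!·6!/10! = 4320/3628800
(j±m)!: 0!·3!·3!·3!·3!·6! = 933120
prefactor² = (2J+1)·Δ·N² = 77760/7
  k=0: +1/(0!·0!·3!·3!·0!·3!) = 1/216
Σ = 1/216  ⇒  CG² = 77760/7·1/216² = 5/21
CG = +√(5/21) = +0.487950

+√(5/21) ≈ +0.487950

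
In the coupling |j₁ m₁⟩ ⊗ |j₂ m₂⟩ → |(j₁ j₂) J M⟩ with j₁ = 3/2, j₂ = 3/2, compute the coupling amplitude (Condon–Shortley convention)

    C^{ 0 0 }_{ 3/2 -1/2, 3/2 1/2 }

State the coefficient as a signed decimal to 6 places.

j₁+j₂−J=3  J+j₁−j₂=0  J−j₁+j₂=0  j₁+j₂+J+1=4
(j₁±m₁, j₂±m₂, J±M) = (1,2,2,1,0,0)
P² = 1
sum k=2..2:
  [2] +1/2 = 1/2
S = 1/2
C² = P²·S² = 1/4 ; C = +0.500000

+0.500000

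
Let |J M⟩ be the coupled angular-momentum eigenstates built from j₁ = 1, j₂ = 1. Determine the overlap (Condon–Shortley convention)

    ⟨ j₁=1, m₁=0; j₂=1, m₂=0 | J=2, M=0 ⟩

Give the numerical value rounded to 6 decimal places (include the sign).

+0.816497  (= +√(2/3))

√[5·0!2!2!/5! · 1!1!1!1!2!2!] = √(2/3)
  +(−1)^0/∏(0,0,1,1,1,1)! = 1  (running 1)
⟨..|..⟩ = √(2/3)·(1) = +0.816497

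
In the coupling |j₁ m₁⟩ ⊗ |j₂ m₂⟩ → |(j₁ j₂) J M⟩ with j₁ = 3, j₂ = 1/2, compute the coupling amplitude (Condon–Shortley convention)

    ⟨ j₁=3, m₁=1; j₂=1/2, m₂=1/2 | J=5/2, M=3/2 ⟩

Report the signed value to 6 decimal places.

triangle: 1!·5!·0!/7! = 120/5040
(j±m)!: 4!·2!·1!·0!·4!·1! = 1152
prefactor² = (2J+1)·Δ·N² = 1152/7
  k=1: −1/(1!·0!·1!·0!·4!·0!) = -1/24
Σ = -1/24  ⇒  CG² = 1152/7·(-1/24)² = 2/7
CG = −√(2/7) = -0.534522

-0.534522  (= −√(2/7))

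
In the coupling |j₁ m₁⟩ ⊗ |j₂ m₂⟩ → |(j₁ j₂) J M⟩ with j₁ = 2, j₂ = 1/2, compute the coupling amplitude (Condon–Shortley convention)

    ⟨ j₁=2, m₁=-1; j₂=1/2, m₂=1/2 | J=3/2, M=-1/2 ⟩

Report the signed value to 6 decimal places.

√[4·1!3!0!/5! · 1!3!1!0!1!2!] = √(12/5)
  +(−1)^1/∏(1,0,2,0,1,0)! = -1/2  (running -1/2)
⟨..|..⟩ = √(12/5)·(-1/2) = -0.774597

-0.774597  (= −√(3/5))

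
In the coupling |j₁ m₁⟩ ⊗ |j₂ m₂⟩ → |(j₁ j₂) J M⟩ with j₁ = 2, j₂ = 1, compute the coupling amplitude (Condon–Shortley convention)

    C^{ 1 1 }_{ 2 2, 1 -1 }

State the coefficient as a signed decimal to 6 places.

+0.774597  (= +√(3/5))

triangle: 2!×2!×0!/5! = 4/120
(j±m)!: 4!×0!×0!×2!×2!×0! = 96
prefactor² = (2J+1)×Δ×N² = 48/5
  k=0: +1/(0!×2!×0!×0!×2!×0!) = 1/4
Σ = 1/4  ⇒  CG² = 48/5×1/4² = 3/5
CG = +√(3/5) = +0.774597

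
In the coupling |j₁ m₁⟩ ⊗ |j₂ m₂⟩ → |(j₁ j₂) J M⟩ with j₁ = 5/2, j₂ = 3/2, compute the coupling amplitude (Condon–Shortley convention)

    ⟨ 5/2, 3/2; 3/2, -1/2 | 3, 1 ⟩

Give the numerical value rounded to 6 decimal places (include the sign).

j₁+j₂−J=1  J+j₁−j₂=4  J−j₁+j₂=2  j₁+j₂+J+1=8
(j₁±m₁, j₂±m₂, J±M) = (4,1,1,2,4,2)
P² = 96/5
sum k=0..1:
  [0] +1/6 = 1/6
  [1] −1/48 = -1/48
S = 7/48
C² = P²·S² = 49/120 ; C = +0.639010

+0.639010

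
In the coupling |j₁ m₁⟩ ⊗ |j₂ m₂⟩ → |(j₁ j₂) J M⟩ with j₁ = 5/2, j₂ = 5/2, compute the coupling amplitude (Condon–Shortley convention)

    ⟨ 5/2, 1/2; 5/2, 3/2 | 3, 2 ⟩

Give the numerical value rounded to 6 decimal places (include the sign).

√[7·2!3!3!/9! · 3!2!4!1!5!1!] = √(48)
  +(−1)^1/∏(1,1,1,3,2,0)! = -1/12  (running -1/12)
  +(−1)^2/∏(2,0,0,2,3,1)! = 1/24  (running -1/24)
⟨..|..⟩ = √(48)·(-1/24) = -0.288675

-0.288675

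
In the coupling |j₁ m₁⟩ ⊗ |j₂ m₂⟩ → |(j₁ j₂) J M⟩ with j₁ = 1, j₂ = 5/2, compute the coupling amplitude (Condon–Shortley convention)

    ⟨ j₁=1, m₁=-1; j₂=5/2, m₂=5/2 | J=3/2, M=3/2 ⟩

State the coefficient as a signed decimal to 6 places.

triangle: 2!·0!·3!/6! = 12/720
(j±m)!: 0!·2!·5!·0!·3!·0! = 1440
prefactor² = (2J+1)·Δ·N² = 96
  k=2: +1/(2!·0!·0!·3!·0!·0!) = 1/12
Σ = 1/12  ⇒  CG² = 96·1/12² = 2/3
CG = +√(2/3) = +0.816497

+√(2/3) = +0.816497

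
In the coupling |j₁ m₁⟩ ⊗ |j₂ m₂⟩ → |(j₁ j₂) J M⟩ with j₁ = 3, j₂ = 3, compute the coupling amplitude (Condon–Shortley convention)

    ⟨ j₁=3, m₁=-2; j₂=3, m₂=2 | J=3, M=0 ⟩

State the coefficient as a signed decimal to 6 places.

triangle: 3!·3!·3!/10! = 216/3628800
(j±m)!: 1!·5!·5!·1!·3!·3! = 518400
prefactor² = (2J+1)·Δ·N² = 216
  k=2: +1/(2!·1!·3!·3!·0!·0!) = 1/72
  k=3: −1/(3!·0!·2!·2!·1!·1!) = -1/24
Σ = -1/36  ⇒  CG² = 216·(-1/36)² = 1/6
CG = −√(1/6) = -0.408248

-0.408248  (= −√(1/6))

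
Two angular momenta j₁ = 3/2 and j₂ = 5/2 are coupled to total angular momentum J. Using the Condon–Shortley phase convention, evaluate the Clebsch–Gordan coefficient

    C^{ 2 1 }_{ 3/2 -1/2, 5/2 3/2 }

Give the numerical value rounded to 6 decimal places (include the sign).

+0.154303

j₁+j₂−J=2  J+j₁−j₂=1  J−j₁+j₂=3  j₁+j₂+J+1=7
(j₁±m₁, j₂±m₂, J±M) = (1,2,4,1,3,1)
P² = 24/7
sum k=1..2:
  [1] −1/6 = -1/6
  [2] +1/4 = 1/4
S = 1/12
C² = P²·S² = 1/42 ; C = +0.154303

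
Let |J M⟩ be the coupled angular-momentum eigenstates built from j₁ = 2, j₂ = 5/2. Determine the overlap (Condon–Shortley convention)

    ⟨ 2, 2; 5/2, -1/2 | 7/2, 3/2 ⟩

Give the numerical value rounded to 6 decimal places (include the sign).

√[8·1!3!4!/9! · 4!0!2!3!5!2!] = √(1536/7)
  +(−1)^0/∏(0,1,0,2,3,2)! = 1/24  (running 1/24)
⟨..|..⟩ = √(1536/7)·(1/24) = +0.617213

+√(8/21) ≈ +0.617213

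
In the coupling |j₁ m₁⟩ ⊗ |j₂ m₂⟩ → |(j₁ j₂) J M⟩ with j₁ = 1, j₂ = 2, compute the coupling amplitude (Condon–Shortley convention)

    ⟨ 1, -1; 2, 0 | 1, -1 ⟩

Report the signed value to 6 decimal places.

+0.316228

j₁+j₂−J=2  J+j₁−j₂=0  J−j₁+j₂=2  j₁+j₂+J+1=5
(j₁±m₁, j₂±m₂, J±M) = (0,2,2,2,0,2)
P² = 8/5
sum k=2..2:
  [2] +1/4 = 1/4
S = 1/4
C² = P²·S² = 1/10 ; C = +0.316228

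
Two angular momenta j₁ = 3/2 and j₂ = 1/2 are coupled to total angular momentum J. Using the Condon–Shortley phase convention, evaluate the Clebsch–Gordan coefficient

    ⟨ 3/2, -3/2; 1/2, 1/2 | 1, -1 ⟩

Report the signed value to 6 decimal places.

-0.866025

√[3·1!2!0!/4! · 0!3!1!0!0!2!] = √(3)
  +(−1)^1/∏(1,0,2,0,0,0)! = -1/2  (running -1/2)
⟨..|..⟩ = √(3)·(-1/2) = -0.866025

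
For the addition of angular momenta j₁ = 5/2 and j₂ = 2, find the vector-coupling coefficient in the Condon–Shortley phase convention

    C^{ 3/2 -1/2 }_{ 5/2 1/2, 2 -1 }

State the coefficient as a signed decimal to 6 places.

√[4·3!2!1!/7! · 3!2!1!3!1!2!] = √(48/35)
  +(−1)^0/∏(0,3,2,1,0,0)! = 1/12  (running 1/12)
  +(−1)^1/∏(1,2,1,0,1,1)! = -1/2  (running -5/12)
⟨..|..⟩ = √(48/35)·(-5/12) = -0.487950

−√(5/21) = -0.487950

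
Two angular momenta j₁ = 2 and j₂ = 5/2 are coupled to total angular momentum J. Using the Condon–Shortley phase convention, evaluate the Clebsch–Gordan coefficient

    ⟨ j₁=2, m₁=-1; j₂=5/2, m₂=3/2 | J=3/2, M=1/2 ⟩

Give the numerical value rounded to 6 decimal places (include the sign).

√[4·3!1!2!/7! · 1!3!4!1!2!1!] = √(96/35)
  +(−1)^2/∏(2,1,1,2,0,0)! = 1/4  (running 1/4)
  +(−1)^3/∏(3,0,0,1,1,1)! = -1/6  (running 1/12)
⟨..|..⟩ = √(96/35)·(1/12) = +0.138013

+0.138013  (= +√(2/105))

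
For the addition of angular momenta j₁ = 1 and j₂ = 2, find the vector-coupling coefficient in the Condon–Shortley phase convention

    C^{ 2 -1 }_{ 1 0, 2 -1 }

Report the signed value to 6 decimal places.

+√(1/6) ≈ +0.408248

triangle: 1!·1!·3!/6! = 6/720
(j±m)!: 1!·1!·1!·3!·1!·3! = 36
prefactor² = (2J+1)·Δ·N² = 3/2
  k=0: +1/(0!·1!·1!·1!·0!·2!) = 1/2
  k=1: −1/(1!·0!·0!·0!·1!·3!) = -1/6
Σ = 1/3  ⇒  CG² = 3/2·1/3² = 1/6
CG = +√(1/6) = +0.408248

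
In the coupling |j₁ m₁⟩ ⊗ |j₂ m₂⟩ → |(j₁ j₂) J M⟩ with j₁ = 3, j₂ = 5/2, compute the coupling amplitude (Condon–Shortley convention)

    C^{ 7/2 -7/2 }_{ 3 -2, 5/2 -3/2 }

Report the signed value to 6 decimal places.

−√(4/9) = -0.666667

j₁+j₂−J=2  J+j₁−j₂=4  J−j₁+j₂=3  j₁+j₂+J+1=10
(j₁±m₁, j₂±m₂, J±M) = (1,5,1,4,0,7)
P² = 9216
sum k=1..1:
  [1] −1/144 = -1/144
S = -1/144
C² = P²·S² = 4/9 ; C = -0.666667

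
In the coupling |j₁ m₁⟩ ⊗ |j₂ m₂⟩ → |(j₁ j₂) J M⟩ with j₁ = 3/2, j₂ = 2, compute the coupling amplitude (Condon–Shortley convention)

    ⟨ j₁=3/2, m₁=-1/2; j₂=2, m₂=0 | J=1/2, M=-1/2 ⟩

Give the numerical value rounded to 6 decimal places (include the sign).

+0.447214

j₁+j₂−J=3  J+j₁−j₂=0  J−j₁+j₂=1  j₁+j₂+J+1=5
(j₁±m₁, j₂±m₂, J±M) = (1,2,2,2,0,1)
P² = 4/5
sum k=2..2:
  [2] +1/2 = 1/2
S = 1/2
C² = P²·S² = 1/5 ; C = +0.447214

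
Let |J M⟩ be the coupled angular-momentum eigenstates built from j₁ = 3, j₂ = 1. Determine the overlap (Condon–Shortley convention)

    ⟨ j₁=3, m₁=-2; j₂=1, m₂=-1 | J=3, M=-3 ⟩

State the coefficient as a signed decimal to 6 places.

+0.500000  (= +√(1/4))

j₁+j₂−J=1  J+j₁−j₂=5  J−j₁+j₂=1  j₁+j₂+J+1=8
(j₁±m₁, j₂±m₂, J±M) = (1,5,0,2,0,6)
P² = 3600
sum k=0..0:
  [0] +1/120 = 1/120
S = 1/120
C² = P²·S² = 1/4 ; C = +0.500000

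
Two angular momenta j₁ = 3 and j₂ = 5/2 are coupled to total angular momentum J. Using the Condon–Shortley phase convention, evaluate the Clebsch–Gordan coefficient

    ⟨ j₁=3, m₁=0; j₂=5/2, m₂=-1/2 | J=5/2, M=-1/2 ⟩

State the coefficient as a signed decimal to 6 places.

-0.276026  (= −√(8/105))

triangle: 3!·3!·2!/9! = 72/362880
(j±m)!: 3!·3!·2!·3!·2!·3! = 5184
prefactor² = (2J+1)·Δ·N² = 216/35
  k=0: +1/(0!·3!·3!·2!·0!·0!) = 1/72
  k=1: −1/(1!·2!·2!·1!·1!·1!) = -1/4
  k=2: +1/(2!·1!·1!·0!·2!·2!) = 1/8
Σ = -1/9  ⇒  CG² = 216/35·(-1/9)² = 8/105
CG = −√(8/105) = -0.276026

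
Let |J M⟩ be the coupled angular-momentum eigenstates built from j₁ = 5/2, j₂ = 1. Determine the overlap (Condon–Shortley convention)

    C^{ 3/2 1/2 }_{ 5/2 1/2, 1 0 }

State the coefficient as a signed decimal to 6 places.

√[4·2!3!0!/6! · 3!2!1!1!2!1!] = √(8/5)
  +(−1)^1/∏(1,1,1,0,2,0)! = -1/2  (running -1/2)
⟨..|..⟩ = √(8/5)·(-1/2) = -0.632456

-0.632456  (= −√(2/5))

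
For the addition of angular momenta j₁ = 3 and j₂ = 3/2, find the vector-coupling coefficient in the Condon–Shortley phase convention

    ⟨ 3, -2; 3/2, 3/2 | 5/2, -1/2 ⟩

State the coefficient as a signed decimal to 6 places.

+0.654654  (= +√(3/7))

j₁+j₂−J=2  J+j₁−j₂=4  J−j₁+j₂=1  j₁+j₂+J+1=8
(j₁±m₁, j₂±m₂, J±M) = (1,5,3,0,2,3)
P² = 432/7
sum k=2..2:
  [2] +1/12 = 1/12
S = 1/12
C² = P²·S² = 3/7 ; C = +0.654654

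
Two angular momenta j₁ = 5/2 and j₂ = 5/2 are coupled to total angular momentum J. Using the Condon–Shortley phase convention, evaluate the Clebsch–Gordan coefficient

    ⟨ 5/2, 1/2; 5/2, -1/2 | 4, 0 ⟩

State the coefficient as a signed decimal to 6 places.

√[9·1!4!4!/10! · 3!2!2!3!4!4!] = √(20736/175)
  +(−1)^0/∏(0,1,2,2,2,2)! = 1/16  (running 1/16)
  +(−1)^1/∏(1,0,1,1,3,3)! = -1/36  (running 5/144)
⟨..|..⟩ = √(20736/175)·(5/144) = +0.377964

+√(1/7) ≈ +0.377964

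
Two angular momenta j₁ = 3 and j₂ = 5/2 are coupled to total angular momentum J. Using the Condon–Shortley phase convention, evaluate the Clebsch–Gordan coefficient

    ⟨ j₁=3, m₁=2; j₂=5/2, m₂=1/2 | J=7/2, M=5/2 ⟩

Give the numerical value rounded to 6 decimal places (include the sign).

√[8·2!4!3!/10! · 5!1!3!2!6!1!] = √(4608/7)
  +(−1)^0/∏(0,2,1,3,3,0)! = 1/72  (running 1/72)
  +(−1)^1/∏(1,1,0,2,4,1)! = -1/48  (running -1/144)
⟨..|..⟩ = √(4608/7)·(-1/144) = -0.178174

-0.178174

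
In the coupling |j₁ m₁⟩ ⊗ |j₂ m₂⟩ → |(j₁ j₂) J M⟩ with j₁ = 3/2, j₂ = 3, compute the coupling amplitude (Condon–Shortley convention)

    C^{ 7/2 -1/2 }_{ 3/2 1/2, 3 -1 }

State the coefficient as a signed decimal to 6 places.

j₁+j₂−J=1  J+j₁−j₂=2  J−j₁+j₂=5  j₁+j₂+J+1=9
(j₁±m₁, j₂±m₂, J±M) = (2,1,2,4,3,4)
P² = 512/7
sum k=0..1:
  [0] +1/12 = 1/12
  [1] −1/48 = -1/48
S = 1/16
C² = P²·S² = 2/7 ; C = +0.534522

+0.534522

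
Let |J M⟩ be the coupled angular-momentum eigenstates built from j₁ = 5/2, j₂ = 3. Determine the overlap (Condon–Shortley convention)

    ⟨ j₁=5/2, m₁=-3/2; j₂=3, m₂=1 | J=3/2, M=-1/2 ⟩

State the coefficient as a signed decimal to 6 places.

triangle: 4!×1!×2!/8! = 48/40320
(j±m)!: 1!×4!×4!×2!×1!×2! = 2304
prefactor² = (2J+1)×Δ×N² = 384/35
  k=3: −1/(3!×1!×1!×1!×0!×1!) = -1/6
  k=4: +1/(4!×0!×0!×0!×1!×2!) = 1/48
Σ = -7/48  ⇒  CG² = 384/35×(-7/48)² = 7/30
CG = −√(7/30) = -0.483046

-0.483046  (= −√(7/30))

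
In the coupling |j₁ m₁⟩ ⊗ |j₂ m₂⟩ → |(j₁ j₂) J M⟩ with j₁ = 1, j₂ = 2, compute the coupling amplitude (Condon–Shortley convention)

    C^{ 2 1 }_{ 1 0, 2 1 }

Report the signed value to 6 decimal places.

-0.408248

j₁+j₂−J=1  J+j₁−j₂=1  J−j₁+j₂=3  j₁+j₂+J+1=6
(j₁±m₁, j₂±m₂, J±M) = (1,1,3,1,3,1)
P² = 3/2
sum k=0..1:
  [0] +1/6 = 1/6
  [1] −1/2 = -1/2
S = -1/3
C² = P²·S² = 1/6 ; C = -0.408248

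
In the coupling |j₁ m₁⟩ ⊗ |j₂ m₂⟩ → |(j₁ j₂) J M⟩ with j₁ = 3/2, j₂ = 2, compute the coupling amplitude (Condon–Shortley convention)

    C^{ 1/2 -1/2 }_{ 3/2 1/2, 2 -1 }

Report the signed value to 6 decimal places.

−√(3/10) = -0.547723

triangle: 3!*0!*1!/5! = 6/120
(j±m)!: 2!*1!*1!*3!*0!*1! = 12
prefactor² = (2J+1)*Δ*N² = 6/5
  k=1: −1/(1!*2!*0!*0!*0!*1!) = -1/2
Σ = -1/2  ⇒  CG² = 6/5*(-1/2)² = 3/10
CG = −√(3/10) = -0.547723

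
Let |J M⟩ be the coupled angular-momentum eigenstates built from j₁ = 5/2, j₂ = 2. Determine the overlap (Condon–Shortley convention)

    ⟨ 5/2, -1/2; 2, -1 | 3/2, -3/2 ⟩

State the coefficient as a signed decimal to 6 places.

−√(9/35) ≈ -0.507093

j₁+j₂−J=3  J+j₁−j₂=2  J−j₁+j₂=1  j₁+j₂+J+1=7
(j₁±m₁, j₂±m₂, J±M) = (2,3,1,3,0,3)
P² = 144/35
sum k=1..1:
  [1] −1/4 = -1/4
S = -1/4
C² = P²·S² = 9/35 ; C = -0.507093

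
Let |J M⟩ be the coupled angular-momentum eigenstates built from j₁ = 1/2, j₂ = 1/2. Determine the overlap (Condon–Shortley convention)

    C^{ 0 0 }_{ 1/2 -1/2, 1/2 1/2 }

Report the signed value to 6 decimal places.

-0.707107  (= −√(1/2))

√[1·1!0!0!/2! · 0!1!1!0!0!0!] = √(1/2)
  +(−1)^1/∏(1,0,0,0,0,0)! = -1  (running -1)
⟨..|..⟩ = √(1/2)·(-1) = -0.707107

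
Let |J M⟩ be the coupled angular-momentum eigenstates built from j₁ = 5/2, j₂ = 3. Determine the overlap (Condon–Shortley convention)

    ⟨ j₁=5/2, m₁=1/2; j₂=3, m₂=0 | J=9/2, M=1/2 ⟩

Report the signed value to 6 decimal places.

j₁+j₂−J=1  J+j₁−j₂=4  J−j₁+j₂=5  j₁+j₂+J+1=11
(j₁±m₁, j₂±m₂, J±M) = (3,2,3,3,5,4)
P² = 69120/77
sum k=0..1:
  [0] +1/48 = 1/48
  [1] −1/72 = -1/72
S = 1/144
C² = P²·S² = 10/231 ; C = +0.208063

+√(10/231) = +0.208063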